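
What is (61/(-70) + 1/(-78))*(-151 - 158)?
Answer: 124321/455 ≈ 273.23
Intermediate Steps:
(61/(-70) + 1/(-78))*(-151 - 158) = (61*(-1/70) + 1*(-1/78))*(-309) = (-61/70 - 1/78)*(-309) = -1207/1365*(-309) = 124321/455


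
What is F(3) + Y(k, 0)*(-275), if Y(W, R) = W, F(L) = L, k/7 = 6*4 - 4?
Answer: -38497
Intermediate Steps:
k = 140 (k = 7*(6*4 - 4) = 7*(24 - 4) = 7*20 = 140)
F(3) + Y(k, 0)*(-275) = 3 + 140*(-275) = 3 - 38500 = -38497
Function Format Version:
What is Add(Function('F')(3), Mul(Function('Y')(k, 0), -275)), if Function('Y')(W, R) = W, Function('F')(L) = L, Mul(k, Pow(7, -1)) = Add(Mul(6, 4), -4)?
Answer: -38497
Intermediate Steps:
k = 140 (k = Mul(7, Add(Mul(6, 4), -4)) = Mul(7, Add(24, -4)) = Mul(7, 20) = 140)
Add(Function('F')(3), Mul(Function('Y')(k, 0), -275)) = Add(3, Mul(140, -275)) = Add(3, -38500) = -38497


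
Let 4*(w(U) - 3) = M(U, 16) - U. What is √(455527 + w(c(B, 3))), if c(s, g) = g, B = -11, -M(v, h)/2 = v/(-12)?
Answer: 3*√809830/4 ≈ 674.93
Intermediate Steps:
M(v, h) = v/6 (M(v, h) = -2*v/(-12) = -2*v*(-1)/12 = -(-1)*v/6 = v/6)
w(U) = 3 - 5*U/24 (w(U) = 3 + (U/6 - U)/4 = 3 + (-5*U/6)/4 = 3 - 5*U/24)
√(455527 + w(c(B, 3))) = √(455527 + (3 - 5/24*3)) = √(455527 + (3 - 5/8)) = √(455527 + 19/8) = √(3644235/8) = 3*√809830/4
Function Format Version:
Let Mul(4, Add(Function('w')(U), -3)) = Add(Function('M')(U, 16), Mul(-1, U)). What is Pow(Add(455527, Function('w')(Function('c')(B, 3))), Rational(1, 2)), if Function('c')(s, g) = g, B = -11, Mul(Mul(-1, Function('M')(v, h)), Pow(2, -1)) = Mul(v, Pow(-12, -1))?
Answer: Mul(Rational(3, 4), Pow(809830, Rational(1, 2))) ≈ 674.93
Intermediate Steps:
Function('M')(v, h) = Mul(Rational(1, 6), v) (Function('M')(v, h) = Mul(-2, Mul(v, Pow(-12, -1))) = Mul(-2, Mul(v, Rational(-1, 12))) = Mul(-2, Mul(Rational(-1, 12), v)) = Mul(Rational(1, 6), v))
Function('w')(U) = Add(3, Mul(Rational(-5, 24), U)) (Function('w')(U) = Add(3, Mul(Rational(1, 4), Add(Mul(Rational(1, 6), U), Mul(-1, U)))) = Add(3, Mul(Rational(1, 4), Mul(Rational(-5, 6), U))) = Add(3, Mul(Rational(-5, 24), U)))
Pow(Add(455527, Function('w')(Function('c')(B, 3))), Rational(1, 2)) = Pow(Add(455527, Add(3, Mul(Rational(-5, 24), 3))), Rational(1, 2)) = Pow(Add(455527, Add(3, Rational(-5, 8))), Rational(1, 2)) = Pow(Add(455527, Rational(19, 8)), Rational(1, 2)) = Pow(Rational(3644235, 8), Rational(1, 2)) = Mul(Rational(3, 4), Pow(809830, Rational(1, 2)))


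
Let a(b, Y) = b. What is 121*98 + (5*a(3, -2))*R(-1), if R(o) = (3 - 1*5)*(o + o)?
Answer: 11918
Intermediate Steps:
R(o) = -4*o (R(o) = (3 - 5)*(2*o) = -4*o)
121*98 + (5*a(3, -2))*R(-1) = 121*98 + (5*3)*(-4*(-1)) = 11858 + 15*4 = 11858 + 60 = 11918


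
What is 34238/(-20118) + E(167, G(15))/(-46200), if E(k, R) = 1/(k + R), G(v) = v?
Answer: -6854448079/4027623600 ≈ -1.7019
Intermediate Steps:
E(k, R) = 1/(R + k)
34238/(-20118) + E(167, G(15))/(-46200) = 34238/(-20118) + 1/((15 + 167)*(-46200)) = 34238*(-1/20118) - 1/46200/182 = -17119/10059 + (1/182)*(-1/46200) = -17119/10059 - 1/8408400 = -6854448079/4027623600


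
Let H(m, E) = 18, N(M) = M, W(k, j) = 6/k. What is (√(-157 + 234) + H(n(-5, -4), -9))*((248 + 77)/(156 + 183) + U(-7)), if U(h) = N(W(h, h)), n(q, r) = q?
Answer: 1446/791 + 241*√77/2373 ≈ 2.7192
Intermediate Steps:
U(h) = 6/h
(√(-157 + 234) + H(n(-5, -4), -9))*((248 + 77)/(156 + 183) + U(-7)) = (√(-157 + 234) + 18)*((248 + 77)/(156 + 183) + 6/(-7)) = (√77 + 18)*(325/339 + 6*(-⅐)) = (18 + √77)*(325*(1/339) - 6/7) = (18 + √77)*(325/339 - 6/7) = (18 + √77)*(241/2373) = 1446/791 + 241*√77/2373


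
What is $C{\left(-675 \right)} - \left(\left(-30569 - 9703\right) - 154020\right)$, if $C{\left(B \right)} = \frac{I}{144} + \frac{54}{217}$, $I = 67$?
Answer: $\frac{6071258731}{31248} \approx 1.9429 \cdot 10^{5}$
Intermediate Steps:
$C{\left(B \right)} = \frac{22315}{31248}$ ($C{\left(B \right)} = \frac{67}{144} + \frac{54}{217} = \frac{22315}{31248}$)
$C{\left(-675 \right)} - \left(\left(-30569 - 9703\right) - 154020\right) = \frac{22315}{31248} - \left(\left(-30569 - 9703\right) - 154020\right) = \frac{22315}{31248} - \left(-40272 - 154020\right) = \frac{22315}{31248} - -194292 = \frac{22315}{31248} + 194292 = \frac{6071258731}{31248}$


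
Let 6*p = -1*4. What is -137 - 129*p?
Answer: -51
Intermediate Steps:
p = -⅔ (p = (-1*4)/6 = (⅙)*(-4) = -⅔ ≈ -0.66667)
-137 - 129*p = -137 - 129*(-⅔) = -137 + 86 = -51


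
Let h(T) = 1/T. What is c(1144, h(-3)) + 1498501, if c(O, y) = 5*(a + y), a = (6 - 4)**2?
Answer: 4495558/3 ≈ 1.4985e+6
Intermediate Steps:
a = 4 (a = 2**2 = 4)
c(O, y) = 20 + 5*y (c(O, y) = 5*(4 + y) = 20 + 5*y)
c(1144, h(-3)) + 1498501 = (20 + 5/(-3)) + 1498501 = (20 + 5*(-1/3)) + 1498501 = (20 - 5/3) + 1498501 = 55/3 + 1498501 = 4495558/3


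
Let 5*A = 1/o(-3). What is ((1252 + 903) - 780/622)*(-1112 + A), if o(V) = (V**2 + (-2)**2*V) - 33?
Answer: -26814168043/11196 ≈ -2.3950e+6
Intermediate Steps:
o(V) = -33 + V**2 + 4*V (o(V) = (V**2 + 4*V) - 33 = -33 + V**2 + 4*V)
A = -1/180 (A = 1/(5*(-33 + (-3)**2 + 4*(-3))) = 1/(5*(-33 + 9 - 12)) = (1/5)/(-36) = (1/5)*(-1/36) = -1/180 ≈ -0.0055556)
((1252 + 903) - 780/622)*(-1112 + A) = ((1252 + 903) - 780/622)*(-1112 - 1/180) = (2155 - 780*1/622)*(-200161/180) = (2155 - 390/311)*(-200161/180) = (669815/311)*(-200161/180) = -26814168043/11196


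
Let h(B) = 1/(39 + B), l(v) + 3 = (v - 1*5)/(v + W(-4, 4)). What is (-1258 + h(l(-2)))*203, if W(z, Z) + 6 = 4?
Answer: -38560662/151 ≈ -2.5537e+5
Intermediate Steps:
W(z, Z) = -2 (W(z, Z) = -6 + 4 = -2)
l(v) = -3 + (-5 + v)/(-2 + v) (l(v) = -3 + (v - 1*5)/(v - 2) = -3 + (v - 5)/(-2 + v) = -3 + (-5 + v)/(-2 + v))
(-1258 + h(l(-2)))*203 = (-1258 + 1/(39 + (1 - 2*(-2))/(-2 - 2)))*203 = (-1258 + 1/(39 + (1 + 4)/(-4)))*203 = (-1258 + 1/(39 - 1/4*5))*203 = (-1258 + 1/(39 - 5/4))*203 = (-1258 + 1/(151/4))*203 = (-1258 + 4/151)*203 = -189954/151*203 = -38560662/151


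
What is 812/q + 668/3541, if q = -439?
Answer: -2582040/1554499 ≈ -1.6610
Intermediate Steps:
812/q + 668/3541 = 812/(-439) + 668/3541 = 812*(-1/439) + 668*(1/3541) = -812/439 + 668/3541 = -2582040/1554499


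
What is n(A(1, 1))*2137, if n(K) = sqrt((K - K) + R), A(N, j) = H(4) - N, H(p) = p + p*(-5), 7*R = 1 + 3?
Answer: 4274*sqrt(7)/7 ≈ 1615.4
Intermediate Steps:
R = 4/7 (R = (1 + 3)/7 = (1/7)*4 = 4/7 ≈ 0.57143)
H(p) = -4*p (H(p) = p - 5*p = -4*p)
A(N, j) = -16 - N (A(N, j) = -4*4 - N = -16 - N)
n(K) = 2*sqrt(7)/7 (n(K) = sqrt((K - K) + 4/7) = sqrt(0 + 4/7) = sqrt(4/7) = 2*sqrt(7)/7)
n(A(1, 1))*2137 = (2*sqrt(7)/7)*2137 = 4274*sqrt(7)/7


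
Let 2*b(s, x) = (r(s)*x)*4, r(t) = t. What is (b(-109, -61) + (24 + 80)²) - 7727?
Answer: 16387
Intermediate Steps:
b(s, x) = 2*s*x (b(s, x) = ((s*x)*4)/2 = (4*s*x)/2 = 2*s*x)
(b(-109, -61) + (24 + 80)²) - 7727 = (2*(-109)*(-61) + (24 + 80)²) - 7727 = (13298 + 104²) - 7727 = (13298 + 10816) - 7727 = 24114 - 7727 = 16387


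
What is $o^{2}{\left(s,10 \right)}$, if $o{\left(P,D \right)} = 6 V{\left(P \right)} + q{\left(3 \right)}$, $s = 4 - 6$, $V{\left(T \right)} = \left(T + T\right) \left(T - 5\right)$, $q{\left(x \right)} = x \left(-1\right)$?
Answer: $27225$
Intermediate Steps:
$q{\left(x \right)} = - x$
$V{\left(T \right)} = 2 T \left(-5 + T\right)$
$s = -2$
$o{\left(P,D \right)} = -3 + 12 P \left(-5 + P\right)$ ($o{\left(P,D \right)} = 6 \cdot 2 P \left(-5 + P\right) - 3 = 12 P \left(-5 + P\right) - 3 = -3 + 12 P \left(-5 + P\right)$)
$o^{2}{\left(s,10 \right)} = \left(-3 + 12 \left(-2\right) \left(-5 - 2\right)\right)^{2} = \left(-3 + 12 \left(-2\right) \left(-7\right)\right)^{2} = \left(-3 + 168\right)^{2} = 165^{2} = 27225$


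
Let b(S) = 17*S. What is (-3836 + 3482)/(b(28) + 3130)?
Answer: -59/601 ≈ -0.098170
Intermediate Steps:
(-3836 + 3482)/(b(28) + 3130) = (-3836 + 3482)/(17*28 + 3130) = -354/(476 + 3130) = -354/3606 = -354*1/3606 = -59/601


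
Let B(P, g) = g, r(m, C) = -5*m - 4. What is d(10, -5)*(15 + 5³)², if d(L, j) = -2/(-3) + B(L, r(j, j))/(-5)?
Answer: -207760/3 ≈ -69253.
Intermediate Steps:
r(m, C) = -4 - 5*m
d(L, j) = 22/15 + j (d(L, j) = -2/(-3) + (-4 - 5*j)/(-5) = -2*(-⅓) + (-4 - 5*j)*(-⅕) = ⅔ + (⅘ + j) = 22/15 + j)
d(10, -5)*(15 + 5³)² = (22/15 - 5)*(15 + 5³)² = -53*(15 + 125)²/15 = -53/15*140² = -53/15*19600 = -207760/3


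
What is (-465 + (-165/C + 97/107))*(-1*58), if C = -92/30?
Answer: 58563847/2461 ≈ 23797.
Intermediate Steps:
C = -46/15 (C = -92*1/30 = -46/15 ≈ -3.0667)
(-465 + (-165/C + 97/107))*(-1*58) = (-465 + (-165/(-46/15) + 97/107))*(-1*58) = (-465 + (-165*(-15/46) + 97*(1/107)))*(-58) = (-465 + (2475/46 + 97/107))*(-58) = (-465 + 269287/4922)*(-58) = -2019443/4922*(-58) = 58563847/2461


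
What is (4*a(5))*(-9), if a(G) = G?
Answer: -180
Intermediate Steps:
(4*a(5))*(-9) = (4*5)*(-9) = 20*(-9) = -180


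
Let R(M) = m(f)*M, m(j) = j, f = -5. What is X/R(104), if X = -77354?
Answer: 38677/260 ≈ 148.76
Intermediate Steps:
R(M) = -5*M
X/R(104) = -77354/((-5*104)) = -77354/(-520) = -77354*(-1/520) = 38677/260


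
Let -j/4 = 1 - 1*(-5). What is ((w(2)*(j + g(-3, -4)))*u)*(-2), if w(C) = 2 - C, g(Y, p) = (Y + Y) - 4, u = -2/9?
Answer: 0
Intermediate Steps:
u = -2/9 (u = -2*⅑ = -2/9 ≈ -0.22222)
g(Y, p) = -4 + 2*Y (g(Y, p) = 2*Y - 4 = -4 + 2*Y)
j = -24 (j = -4*(1 - 1*(-5)) = -4*(1 + 5) = -4*6 = -24)
((w(2)*(j + g(-3, -4)))*u)*(-2) = (((2 - 1*2)*(-24 + (-4 + 2*(-3))))*(-2/9))*(-2) = (((2 - 2)*(-24 + (-4 - 6)))*(-2/9))*(-2) = ((0*(-24 - 10))*(-2/9))*(-2) = ((0*(-34))*(-2/9))*(-2) = (0*(-2/9))*(-2) = 0*(-2) = 0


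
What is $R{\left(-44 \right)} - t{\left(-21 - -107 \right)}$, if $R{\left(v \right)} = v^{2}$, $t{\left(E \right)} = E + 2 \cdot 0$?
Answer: $1850$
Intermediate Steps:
$t{\left(E \right)} = E$ ($t{\left(E \right)} = E + 0 = E$)
$R{\left(-44 \right)} - t{\left(-21 - -107 \right)} = \left(-44\right)^{2} - \left(-21 - -107\right) = 1936 - \left(-21 + 107\right) = 1936 - 86 = 1850$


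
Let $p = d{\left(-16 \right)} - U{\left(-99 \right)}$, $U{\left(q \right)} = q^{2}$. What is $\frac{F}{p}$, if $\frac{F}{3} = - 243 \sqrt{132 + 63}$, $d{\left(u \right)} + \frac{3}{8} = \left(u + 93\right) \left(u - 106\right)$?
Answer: $\frac{5832 \sqrt{195}}{153563} \approx 0.53033$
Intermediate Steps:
$d{\left(u \right)} = - \frac{3}{8} + \left(-106 + u\right) \left(93 + u\right)$ ($d{\left(u \right)} = - \frac{3}{8} + \left(u + 93\right) \left(u - 106\right) = - \frac{3}{8} + \left(93 + u\right) \left(-106 + u\right) = - \frac{3}{8} + \left(-106 + u\right) \left(93 + u\right)$)
$p = - \frac{153563}{8}$ ($p = \left(- \frac{78867}{8} + \left(-16\right)^{2} - -208\right) - \left(-99\right)^{2} = \left(- \frac{78867}{8} + 256 + 208\right) - 9801 = - \frac{75155}{8} - 9801 = - \frac{153563}{8} \approx -19195.0$)
$F = - 729 \sqrt{195}$ ($F = 3 \left(- 243 \sqrt{132 + 63}\right) = 3 \left(- 243 \sqrt{195}\right) = - 729 \sqrt{195} \approx -10180.0$)
$\frac{F}{p} = \frac{\left(-729\right) \sqrt{195}}{- \frac{153563}{8}} = - 729 \sqrt{195} \left(- \frac{8}{153563}\right) = \frac{5832 \sqrt{195}}{153563}$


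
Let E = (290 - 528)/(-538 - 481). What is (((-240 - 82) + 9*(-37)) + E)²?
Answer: 445165180849/1038361 ≈ 4.2872e+5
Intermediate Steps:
E = 238/1019 (E = -238/(-1019) = -238*(-1/1019) = 238/1019 ≈ 0.23356)
(((-240 - 82) + 9*(-37)) + E)² = (((-240 - 82) + 9*(-37)) + 238/1019)² = ((-322 - 333) + 238/1019)² = (-655 + 238/1019)² = (-667207/1019)² = 445165180849/1038361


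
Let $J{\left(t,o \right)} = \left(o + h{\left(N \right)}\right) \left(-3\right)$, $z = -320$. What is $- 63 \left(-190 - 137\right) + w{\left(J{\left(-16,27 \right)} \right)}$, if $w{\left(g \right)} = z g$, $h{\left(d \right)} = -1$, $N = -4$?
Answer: $45561$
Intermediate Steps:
$J{\left(t,o \right)} = 3 - 3 o$ ($J{\left(t,o \right)} = \left(o - 1\right) \left(-3\right) = \left(-1 + o\right) \left(-3\right) = 3 - 3 o$)
$w{\left(g \right)} = - 320 g$
$- 63 \left(-190 - 137\right) + w{\left(J{\left(-16,27 \right)} \right)} = - 63 \left(-190 - 137\right) - 320 \left(3 - 81\right) = \left(-63\right) \left(-327\right) - 320 \left(3 - 81\right) = 20601 - -24960 = 20601 + 24960 = 45561$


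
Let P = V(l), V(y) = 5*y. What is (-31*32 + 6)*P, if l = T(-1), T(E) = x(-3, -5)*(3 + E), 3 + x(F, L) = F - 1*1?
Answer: 69020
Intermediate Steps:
x(F, L) = -4 + F (x(F, L) = -3 + (F - 1*1) = -3 + (F - 1) = -3 + (-1 + F) = -4 + F)
T(E) = -21 - 7*E (T(E) = (-4 - 3)*(3 + E) = -7*(3 + E) = -21 - 7*E)
l = -14 (l = -21 - 7*(-1) = -21 + 7 = -14)
P = -70 (P = 5*(-14) = -70)
(-31*32 + 6)*P = (-31*32 + 6)*(-70) = (-992 + 6)*(-70) = -986*(-70) = 69020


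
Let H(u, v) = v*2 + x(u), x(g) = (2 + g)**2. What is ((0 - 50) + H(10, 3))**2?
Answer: 10000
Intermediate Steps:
H(u, v) = (2 + u)**2 + 2*v (H(u, v) = v*2 + (2 + u)**2 = 2*v + (2 + u)**2 = (2 + u)**2 + 2*v)
((0 - 50) + H(10, 3))**2 = ((0 - 50) + ((2 + 10)**2 + 2*3))**2 = (-50 + (12**2 + 6))**2 = (-50 + (144 + 6))**2 = (-50 + 150)**2 = 100**2 = 10000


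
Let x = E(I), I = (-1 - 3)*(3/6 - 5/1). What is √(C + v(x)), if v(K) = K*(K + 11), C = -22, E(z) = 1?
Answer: I*√10 ≈ 3.1623*I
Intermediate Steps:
I = 18 (I = -4*(3*(⅙) - 5*1) = -4*(½ - 5) = -4*(-9/2) = 18)
x = 1
v(K) = K*(11 + K)
√(C + v(x)) = √(-22 + 1*(11 + 1)) = √(-22 + 1*12) = √(-22 + 12) = √(-10) = I*√10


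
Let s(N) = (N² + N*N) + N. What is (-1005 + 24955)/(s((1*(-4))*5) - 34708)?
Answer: -11975/16964 ≈ -0.70591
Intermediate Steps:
s(N) = N + 2*N² (s(N) = (N² + N²) + N = 2*N² + N = N + 2*N²)
(-1005 + 24955)/(s((1*(-4))*5) - 34708) = (-1005 + 24955)/(((1*(-4))*5)*(1 + 2*((1*(-4))*5)) - 34708) = 23950/((-4*5)*(1 + 2*(-4*5)) - 34708) = 23950/(-20*(1 + 2*(-20)) - 34708) = 23950/(-20*(1 - 40) - 34708) = 23950/(-20*(-39) - 34708) = 23950/(780 - 34708) = 23950/(-33928) = 23950*(-1/33928) = -11975/16964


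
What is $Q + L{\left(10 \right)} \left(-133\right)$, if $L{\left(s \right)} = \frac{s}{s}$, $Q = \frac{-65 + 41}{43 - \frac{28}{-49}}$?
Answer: $- \frac{40733}{305} \approx -133.55$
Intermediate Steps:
$Q = - \frac{168}{305}$ ($Q = - \frac{24}{43 - - \frac{4}{7}} = - \frac{24}{43 + \frac{4}{7}} = - \frac{24}{\frac{305}{7}} = \left(-24\right) \frac{7}{305} = - \frac{168}{305} \approx -0.55082$)
$L{\left(s \right)} = 1$
$Q + L{\left(10 \right)} \left(-133\right) = - \frac{168}{305} + 1 \left(-133\right) = - \frac{168}{305} - 133 = - \frac{40733}{305}$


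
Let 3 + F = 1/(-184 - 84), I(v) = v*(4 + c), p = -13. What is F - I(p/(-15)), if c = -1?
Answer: -7509/1340 ≈ -5.6037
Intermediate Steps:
I(v) = 3*v (I(v) = v*(4 - 1) = v*3 = 3*v)
F = -805/268 (F = -3 + 1/(-184 - 84) = -3 + 1/(-268) = -3 - 1/268 = -805/268 ≈ -3.0037)
F - I(p/(-15)) = -805/268 - 3*(-13/(-15)) = -805/268 - 3*(-13*(-1/15)) = -805/268 - 3*13/15 = -805/268 - 1*13/5 = -805/268 - 13/5 = -7509/1340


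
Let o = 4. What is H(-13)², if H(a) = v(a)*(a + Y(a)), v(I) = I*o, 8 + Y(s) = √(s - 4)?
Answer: 1146496 - 113568*I*√17 ≈ 1.1465e+6 - 4.6825e+5*I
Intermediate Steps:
Y(s) = -8 + √(-4 + s) (Y(s) = -8 + √(s - 4) = -8 + √(-4 + s))
v(I) = 4*I (v(I) = I*4 = 4*I)
H(a) = 4*a*(-8 + a + √(-4 + a)) (H(a) = (4*a)*(a + (-8 + √(-4 + a))) = (4*a)*(-8 + a + √(-4 + a)) = 4*a*(-8 + a + √(-4 + a)))
H(-13)² = (4*(-13)*(-8 - 13 + √(-4 - 13)))² = (4*(-13)*(-8 - 13 + √(-17)))² = (4*(-13)*(-8 - 13 + I*√17))² = (4*(-13)*(-21 + I*√17))² = (1092 - 52*I*√17)²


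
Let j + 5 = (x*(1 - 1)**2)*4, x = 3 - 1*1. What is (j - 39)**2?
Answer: 1936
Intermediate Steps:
x = 2 (x = 3 - 1 = 2)
j = -5 (j = -5 + (2*(1 - 1)**2)*4 = -5 + (2*0**2)*4 = -5 + (2*0)*4 = -5 + 0*4 = -5 + 0 = -5)
(j - 39)**2 = (-5 - 39)**2 = (-44)**2 = 1936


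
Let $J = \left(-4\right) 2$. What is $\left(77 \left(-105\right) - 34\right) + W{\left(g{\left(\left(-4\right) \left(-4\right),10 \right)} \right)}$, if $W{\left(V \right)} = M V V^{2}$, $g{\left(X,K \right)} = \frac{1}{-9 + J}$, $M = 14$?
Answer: $- \frac{39888661}{4913} \approx -8119.0$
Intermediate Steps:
$J = -8$
$g{\left(X,K \right)} = - \frac{1}{17}$ ($g{\left(X,K \right)} = \frac{1}{-9 - 8} = \frac{1}{-17} = - \frac{1}{17}$)
$W{\left(V \right)} = 14 V^{3}$ ($W{\left(V \right)} = 14 V V^{2} = 14 V^{3}$)
$\left(77 \left(-105\right) - 34\right) + W{\left(g{\left(\left(-4\right) \left(-4\right),10 \right)} \right)} = \left(77 \left(-105\right) - 34\right) + 14 \left(- \frac{1}{17}\right)^{3} = \left(-8085 - 34\right) + 14 \left(- \frac{1}{4913}\right) = -8119 - \frac{14}{4913} = - \frac{39888661}{4913}$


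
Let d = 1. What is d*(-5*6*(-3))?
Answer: 90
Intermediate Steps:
d*(-5*6*(-3)) = 1*(-5*6*(-3)) = 1*(-30*(-3)) = 1*90 = 90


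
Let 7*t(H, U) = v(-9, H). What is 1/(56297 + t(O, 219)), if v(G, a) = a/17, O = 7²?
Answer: 17/957056 ≈ 1.7763e-5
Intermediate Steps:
O = 49
v(G, a) = a/17 (v(G, a) = a*(1/17) = a/17)
t(H, U) = H/119 (t(H, U) = (H/17)/7 = H/119)
1/(56297 + t(O, 219)) = 1/(56297 + (1/119)*49) = 1/(56297 + 7/17) = 1/(957056/17) = 17/957056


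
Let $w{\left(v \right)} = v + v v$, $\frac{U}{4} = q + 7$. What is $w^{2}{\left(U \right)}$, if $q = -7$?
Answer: $0$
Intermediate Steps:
$U = 0$ ($U = 4 \left(-7 + 7\right) = 4 \cdot 0 = 0$)
$w{\left(v \right)} = v + v^{2}$
$w^{2}{\left(U \right)} = \left(0 \left(1 + 0\right)\right)^{2} = \left(0 \cdot 1\right)^{2} = 0^{2} = 0$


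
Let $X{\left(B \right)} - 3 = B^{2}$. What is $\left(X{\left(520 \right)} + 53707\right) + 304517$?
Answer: $628627$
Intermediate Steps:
$X{\left(B \right)} = 3 + B^{2}$
$\left(X{\left(520 \right)} + 53707\right) + 304517 = \left(\left(3 + 520^{2}\right) + 53707\right) + 304517 = \left(\left(3 + 270400\right) + 53707\right) + 304517 = \left(270403 + 53707\right) + 304517 = 324110 + 304517 = 628627$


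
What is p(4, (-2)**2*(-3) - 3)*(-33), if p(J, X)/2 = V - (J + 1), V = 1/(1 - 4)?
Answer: 352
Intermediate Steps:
V = -1/3 (V = 1/(-3) = -1/3 ≈ -0.33333)
p(J, X) = -8/3 - 2*J (p(J, X) = 2*(-1/3 - (J + 1)) = 2*(-1/3 - (1 + J)) = 2*(-1/3 + (-1 - J)) = 2*(-4/3 - J) = -8/3 - 2*J)
p(4, (-2)**2*(-3) - 3)*(-33) = (-8/3 - 2*4)*(-33) = (-8/3 - 8)*(-33) = -32/3*(-33) = 352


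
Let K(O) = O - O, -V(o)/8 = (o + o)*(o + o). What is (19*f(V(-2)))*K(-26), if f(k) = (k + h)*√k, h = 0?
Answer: 0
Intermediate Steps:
V(o) = -32*o² (V(o) = -8*(o + o)*(o + o) = -8*2*o*2*o = -32*o²)
f(k) = k^(3/2) (f(k) = (k + 0)*√k = k*√k = k^(3/2))
K(O) = 0
(19*f(V(-2)))*K(-26) = (19*(-32*(-2)²)^(3/2))*0 = (19*(-32*4)^(3/2))*0 = (19*(-128)^(3/2))*0 = (19*(-1024*I*√2))*0 = -19456*I*√2*0 = 0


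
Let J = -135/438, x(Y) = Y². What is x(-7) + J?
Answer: 7109/146 ≈ 48.692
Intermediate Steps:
J = -45/146 (J = -135*1/438 = -45/146 ≈ -0.30822)
x(-7) + J = (-7)² - 45/146 = 49 - 45/146 = 7109/146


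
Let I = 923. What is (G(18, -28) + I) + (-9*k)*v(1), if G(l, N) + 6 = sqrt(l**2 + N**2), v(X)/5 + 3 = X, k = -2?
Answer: 737 + 2*sqrt(277) ≈ 770.29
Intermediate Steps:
v(X) = -15 + 5*X
G(l, N) = -6 + sqrt(N**2 + l**2) (G(l, N) = -6 + sqrt(l**2 + N**2) = -6 + sqrt(N**2 + l**2))
(G(18, -28) + I) + (-9*k)*v(1) = ((-6 + sqrt((-28)**2 + 18**2)) + 923) + (-9*(-2))*(-15 + 5*1) = ((-6 + sqrt(784 + 324)) + 923) + 18*(-15 + 5) = ((-6 + sqrt(1108)) + 923) + 18*(-10) = ((-6 + 2*sqrt(277)) + 923) - 180 = (917 + 2*sqrt(277)) - 180 = 737 + 2*sqrt(277)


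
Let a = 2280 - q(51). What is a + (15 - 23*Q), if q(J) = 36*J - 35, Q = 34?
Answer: -288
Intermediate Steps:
q(J) = -35 + 36*J
a = 479 (a = 2280 - (-35 + 36*51) = 2280 - (-35 + 1836) = 2280 - 1*1801 = 2280 - 1801 = 479)
a + (15 - 23*Q) = 479 + (15 - 23*34) = 479 + (15 - 782) = 479 - 767 = -288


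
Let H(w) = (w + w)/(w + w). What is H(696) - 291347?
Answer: -291346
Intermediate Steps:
H(w) = 1 (H(w) = (2*w)/((2*w)) = (2*w)*(1/(2*w)) = 1)
H(696) - 291347 = 1 - 291347 = -291346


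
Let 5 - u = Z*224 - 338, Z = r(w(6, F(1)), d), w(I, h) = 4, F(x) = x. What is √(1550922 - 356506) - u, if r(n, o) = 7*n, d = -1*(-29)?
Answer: 5929 + 4*√74651 ≈ 7021.9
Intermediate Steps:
d = 29
Z = 28 (Z = 7*4 = 28)
u = -5929 (u = 5 - (28*224 - 338) = 5 - (6272 - 338) = 5 - 1*5934 = 5 - 5934 = -5929)
√(1550922 - 356506) - u = √(1550922 - 356506) - 1*(-5929) = √1194416 + 5929 = 4*√74651 + 5929 = 5929 + 4*√74651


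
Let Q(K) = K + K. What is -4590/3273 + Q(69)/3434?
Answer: -2551731/1873247 ≈ -1.3622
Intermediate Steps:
Q(K) = 2*K
-4590/3273 + Q(69)/3434 = -4590/3273 + (2*69)/3434 = -4590*1/3273 + 138*(1/3434) = -1530/1091 + 69/1717 = -2551731/1873247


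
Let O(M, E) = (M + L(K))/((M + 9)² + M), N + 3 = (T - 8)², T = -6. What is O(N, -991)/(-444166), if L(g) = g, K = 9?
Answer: -101/9104736751 ≈ -1.1093e-8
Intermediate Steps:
N = 193 (N = -3 + (-6 - 8)² = -3 + (-14)² = -3 + 196 = 193)
O(M, E) = (9 + M)/(M + (9 + M)²) (O(M, E) = (M + 9)/((M + 9)² + M) = (9 + M)/((9 + M)² + M) = (9 + M)/(M + (9 + M)²))
O(N, -991)/(-444166) = ((9 + 193)/(193 + (9 + 193)²))/(-444166) = (202/(193 + 202²))*(-1/444166) = (202/(193 + 40804))*(-1/444166) = (202/40997)*(-1/444166) = -101/9104736751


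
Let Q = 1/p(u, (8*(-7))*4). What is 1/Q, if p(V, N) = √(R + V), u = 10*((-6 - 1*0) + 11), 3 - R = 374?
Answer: I*√321 ≈ 17.916*I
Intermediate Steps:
R = -371 (R = 3 - 1*374 = 3 - 374 = -371)
u = 50 (u = 10*((-6 + 0) + 11) = 10*(-6 + 11) = 10*5 = 50)
p(V, N) = √(-371 + V)
Q = -I*√321/321 (Q = 1/(√(-371 + 50)) = 1/(√(-321)) = 1/(I*√321) = -I*√321/321 ≈ -0.055815*I)
1/Q = 1/(-I*√321/321) = I*√321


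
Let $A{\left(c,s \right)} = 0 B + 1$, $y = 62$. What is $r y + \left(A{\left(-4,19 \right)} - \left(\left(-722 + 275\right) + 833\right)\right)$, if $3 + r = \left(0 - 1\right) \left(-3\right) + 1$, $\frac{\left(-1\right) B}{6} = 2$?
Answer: $-323$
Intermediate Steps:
$B = -12$ ($B = \left(-6\right) 2 = -12$)
$A{\left(c,s \right)} = 1$ ($A{\left(c,s \right)} = 0 \left(-12\right) + 1 = 0 + 1 = 1$)
$r = 1$ ($r = -3 + \left(\left(0 - 1\right) \left(-3\right) + 1\right) = -3 + \left(\left(-1\right) \left(-3\right) + 1\right) = -3 + \left(3 + 1\right) = -3 + 4 = 1$)
$r y + \left(A{\left(-4,19 \right)} - \left(\left(-722 + 275\right) + 833\right)\right) = 1 \cdot 62 + \left(1 - \left(\left(-722 + 275\right) + 833\right)\right) = 62 + \left(1 - \left(-447 + 833\right)\right) = 62 + \left(1 - 386\right) = 62 - 385 = -323$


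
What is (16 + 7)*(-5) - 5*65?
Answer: -440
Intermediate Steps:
(16 + 7)*(-5) - 5*65 = 23*(-5) - 325 = -115 - 325 = -440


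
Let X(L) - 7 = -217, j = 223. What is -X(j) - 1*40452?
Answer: -40242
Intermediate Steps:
X(L) = -210 (X(L) = 7 - 217 = -210)
-X(j) - 1*40452 = -1*(-210) - 1*40452 = 210 - 40452 = -40242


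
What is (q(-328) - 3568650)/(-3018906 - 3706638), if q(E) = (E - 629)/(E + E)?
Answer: 111477783/210093184 ≈ 0.53061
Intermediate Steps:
q(E) = (-629 + E)/(2*E) (q(E) = (-629 + E)/((2*E)) = (-629 + E)*(1/(2*E)) = (-629 + E)/(2*E))
(q(-328) - 3568650)/(-3018906 - 3706638) = ((½)*(-629 - 328)/(-328) - 3568650)/(-3018906 - 3706638) = ((½)*(-1/328)*(-957) - 3568650)/(-6725544) = (957/656 - 3568650)*(-1/6725544) = -2341033443/656*(-1/6725544) = 111477783/210093184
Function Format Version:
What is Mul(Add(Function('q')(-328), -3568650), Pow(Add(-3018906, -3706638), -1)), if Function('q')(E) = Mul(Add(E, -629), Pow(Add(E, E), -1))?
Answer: Rational(111477783, 210093184) ≈ 0.53061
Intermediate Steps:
Function('q')(E) = Mul(Rational(1, 2), Pow(E, -1), Add(-629, E)) (Function('q')(E) = Mul(Add(-629, E), Pow(Mul(2, E), -1)) = Mul(Add(-629, E), Mul(Rational(1, 2), Pow(E, -1))) = Mul(Rational(1, 2), Pow(E, -1), Add(-629, E)))
Mul(Add(Function('q')(-328), -3568650), Pow(Add(-3018906, -3706638), -1)) = Mul(Add(Mul(Rational(1, 2), Pow(-328, -1), Add(-629, -328)), -3568650), Pow(Add(-3018906, -3706638), -1)) = Mul(Add(Mul(Rational(1, 2), Rational(-1, 328), -957), -3568650), Pow(-6725544, -1)) = Mul(Add(Rational(957, 656), -3568650), Rational(-1, 6725544)) = Mul(Rational(-2341033443, 656), Rational(-1, 6725544)) = Rational(111477783, 210093184)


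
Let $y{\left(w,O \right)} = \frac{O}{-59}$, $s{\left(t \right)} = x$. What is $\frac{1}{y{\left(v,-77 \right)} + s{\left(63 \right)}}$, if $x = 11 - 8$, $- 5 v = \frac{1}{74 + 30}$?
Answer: $\frac{59}{254} \approx 0.23228$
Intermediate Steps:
$v = - \frac{1}{520}$ ($v = - \frac{1}{5 \left(74 + 30\right)} = - \frac{1}{5 \cdot 104} = \left(- \frac{1}{5}\right) \frac{1}{104} = - \frac{1}{520} \approx -0.0019231$)
$x = 3$
$s{\left(t \right)} = 3$
$y{\left(w,O \right)} = - \frac{O}{59}$ ($y{\left(w,O \right)} = O \left(- \frac{1}{59}\right) = - \frac{O}{59}$)
$\frac{1}{y{\left(v,-77 \right)} + s{\left(63 \right)}} = \frac{1}{\left(- \frac{1}{59}\right) \left(-77\right) + 3} = \frac{1}{\frac{77}{59} + 3} = \frac{1}{\frac{254}{59}} = \frac{59}{254}$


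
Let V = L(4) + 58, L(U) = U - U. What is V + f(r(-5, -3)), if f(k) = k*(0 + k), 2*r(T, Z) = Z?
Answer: 241/4 ≈ 60.250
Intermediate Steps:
L(U) = 0
r(T, Z) = Z/2
f(k) = k**2 (f(k) = k*k = k**2)
V = 58 (V = 0 + 58 = 58)
V + f(r(-5, -3)) = 58 + ((1/2)*(-3))**2 = 58 + (-3/2)**2 = 58 + 9/4 = 241/4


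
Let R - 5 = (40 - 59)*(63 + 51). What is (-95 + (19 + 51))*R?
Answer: 54025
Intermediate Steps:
R = -2161 (R = 5 + (40 - 59)*(63 + 51) = 5 - 19*114 = 5 - 2166 = -2161)
(-95 + (19 + 51))*R = (-95 + (19 + 51))*(-2161) = (-95 + 70)*(-2161) = -25*(-2161) = 54025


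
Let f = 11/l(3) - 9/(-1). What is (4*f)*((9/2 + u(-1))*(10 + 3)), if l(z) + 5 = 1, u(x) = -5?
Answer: -325/2 ≈ -162.50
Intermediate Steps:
l(z) = -4 (l(z) = -5 + 1 = -4)
f = 25/4 (f = 11/(-4) - 9/(-1) = 11*(-1/4) - 9*(-1) = -11/4 + 9 = 25/4 ≈ 6.2500)
(4*f)*((9/2 + u(-1))*(10 + 3)) = (4*(25/4))*((9/2 - 5)*(10 + 3)) = 25*((9*(1/2) - 5)*13) = 25*((9/2 - 5)*13) = 25*(-1/2*13) = 25*(-13/2) = -325/2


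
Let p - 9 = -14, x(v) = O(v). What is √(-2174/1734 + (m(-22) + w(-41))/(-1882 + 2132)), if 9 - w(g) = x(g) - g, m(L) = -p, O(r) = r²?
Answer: I*√13144395/1275 ≈ 2.8435*I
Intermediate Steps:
x(v) = v²
p = -5 (p = 9 - 14 = -5)
m(L) = 5 (m(L) = -1*(-5) = 5)
w(g) = 9 + g - g² (w(g) = 9 - (g² - g) = 9 + (g - g²) = 9 + g - g²)
√(-2174/1734 + (m(-22) + w(-41))/(-1882 + 2132)) = √(-2174/1734 + (5 + (9 - 41 - 1*(-41)²))/(-1882 + 2132)) = √(-2174*1/1734 + (5 + (9 - 41 - 1*1681))/250) = √(-1087/867 + (5 + (9 - 41 - 1681))*(1/250)) = √(-1087/867 + (5 - 1713)*(1/250)) = √(-1087/867 - 1708*1/250) = √(-1087/867 - 854/125) = √(-876293/108375) = I*√13144395/1275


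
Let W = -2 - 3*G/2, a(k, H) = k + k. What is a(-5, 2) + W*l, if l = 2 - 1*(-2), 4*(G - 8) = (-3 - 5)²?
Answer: -162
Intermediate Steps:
G = 24 (G = 8 + (-3 - 5)²/4 = 8 + (¼)*(-8)² = 8 + (¼)*64 = 8 + 16 = 24)
l = 4 (l = 2 + 2 = 4)
a(k, H) = 2*k
W = -38 (W = -2 - 72/2 = -2 - 3*12 = -2 - 36 = -38)
a(-5, 2) + W*l = 2*(-5) - 38*4 = -10 - 152 = -162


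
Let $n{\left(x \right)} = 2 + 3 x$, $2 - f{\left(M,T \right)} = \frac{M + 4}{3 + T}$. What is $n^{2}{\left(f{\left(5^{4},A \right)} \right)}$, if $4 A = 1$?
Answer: $\frac{55413136}{169} \approx 3.2789 \cdot 10^{5}$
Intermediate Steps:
$A = \frac{1}{4}$ ($A = \frac{1}{4} \cdot 1 = \frac{1}{4} \approx 0.25$)
$f{\left(M,T \right)} = 2 - \frac{4 + M}{3 + T}$ ($f{\left(M,T \right)} = 2 - \frac{M + 4}{3 + T} = 2 - \frac{4 + M}{3 + T}$)
$n^{2}{\left(f{\left(5^{4},A \right)} \right)} = \left(2 + 3 \frac{2 - 5^{4} + 2 \cdot \frac{1}{4}}{3 + \frac{1}{4}}\right)^{2} = \left(2 + 3 \frac{2 - 625 + \frac{1}{2}}{\frac{13}{4}}\right)^{2} = \left(2 + 3 \frac{4 \left(2 - 625 + \frac{1}{2}\right)}{13}\right)^{2} = \left(2 + 3 \cdot \frac{4}{13} \left(- \frac{1245}{2}\right)\right)^{2} = \left(2 + 3 \left(- \frac{2490}{13}\right)\right)^{2} = \left(2 - \frac{7470}{13}\right)^{2} = \left(- \frac{7444}{13}\right)^{2} = \frac{55413136}{169}$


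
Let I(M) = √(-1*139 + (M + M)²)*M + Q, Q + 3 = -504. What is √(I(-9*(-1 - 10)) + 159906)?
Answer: 3*√(17711 + 11*√39065) ≈ 423.04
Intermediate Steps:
Q = -507 (Q = -3 - 504 = -507)
I(M) = -507 + M*√(-139 + 4*M²) (I(M) = √(-1*139 + (M + M)²)*M - 507 = √(-139 + (2*M)²)*M - 507 = √(-139 + 4*M²)*M - 507 = M*√(-139 + 4*M²) - 507 = -507 + M*√(-139 + 4*M²))
√(I(-9*(-1 - 10)) + 159906) = √((-507 + (-9*(-1 - 10))*√(-139 + 4*(-9*(-1 - 10))²)) + 159906) = √((-507 + (-9*(-11))*√(-139 + 4*(-9*(-11))²)) + 159906) = √((-507 + 99*√(-139 + 4*99²)) + 159906) = √((-507 + 99*√(-139 + 4*9801)) + 159906) = √((-507 + 99*√(-139 + 39204)) + 159906) = √((-507 + 99*√39065) + 159906) = √(159399 + 99*√39065)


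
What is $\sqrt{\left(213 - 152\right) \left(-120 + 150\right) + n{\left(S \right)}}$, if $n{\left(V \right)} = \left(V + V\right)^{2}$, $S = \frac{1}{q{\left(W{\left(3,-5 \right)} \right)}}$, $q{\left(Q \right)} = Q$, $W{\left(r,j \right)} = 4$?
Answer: $\frac{\sqrt{7321}}{2} \approx 42.781$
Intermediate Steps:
$S = \frac{1}{4} \approx 0.25$
$n{\left(V \right)} = 4 V^{2}$ ($n{\left(V \right)} = \left(2 V\right)^{2} = 4 V^{2}$)
$\sqrt{\left(213 - 152\right) \left(-120 + 150\right) + n{\left(S \right)}} = \sqrt{\left(213 - 152\right) \left(-120 + 150\right) + \frac{4}{16}} = \sqrt{\left(213 - 152\right) 30 + 4 \cdot \frac{1}{16}} = \sqrt{61 \cdot 30 + \frac{1}{4}} = \sqrt{1830 + \frac{1}{4}} = \sqrt{\frac{7321}{4}} = \frac{\sqrt{7321}}{2}$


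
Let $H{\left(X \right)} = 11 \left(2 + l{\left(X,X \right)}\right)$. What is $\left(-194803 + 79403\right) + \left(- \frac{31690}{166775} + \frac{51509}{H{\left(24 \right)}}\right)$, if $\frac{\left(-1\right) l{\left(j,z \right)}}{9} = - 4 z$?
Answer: $- \frac{36665507135093}{317739730} \approx -1.1539 \cdot 10^{5}$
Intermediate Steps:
$l{\left(j,z \right)} = 36 z$ ($l{\left(j,z \right)} = - 9 \left(- 4 z\right) = 36 z$)
$H{\left(X \right)} = 22 + 396 X$ ($H{\left(X \right)} = 11 \left(2 + 36 X\right) = 22 + 396 X$)
$\left(-194803 + 79403\right) + \left(- \frac{31690}{166775} + \frac{51509}{H{\left(24 \right)}}\right) = \left(-194803 + 79403\right) + \left(- \frac{31690}{166775} + \frac{51509}{22 + 396 \cdot 24}\right) = -115400 + \left(\left(-31690\right) \frac{1}{166775} + \frac{51509}{22 + 9504}\right) = -115400 - \left(\frac{6338}{33355} - \frac{51509}{9526}\right) = -115400 + \left(- \frac{6338}{33355} + 51509 \cdot \frac{1}{9526}\right) = -115400 + \left(- \frac{6338}{33355} + \frac{51509}{9526}\right) = -115400 + \frac{1657706907}{317739730} = - \frac{36665507135093}{317739730}$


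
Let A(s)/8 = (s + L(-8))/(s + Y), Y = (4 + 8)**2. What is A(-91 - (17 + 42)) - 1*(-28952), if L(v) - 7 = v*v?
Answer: 87172/3 ≈ 29057.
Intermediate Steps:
L(v) = 7 + v**2 (L(v) = 7 + v*v = 7 + v**2)
Y = 144 (Y = 12**2 = 144)
A(s) = 8*(71 + s)/(144 + s) (A(s) = 8*((s + (7 + (-8)**2))/(s + 144)) = 8*((s + (7 + 64))/(144 + s)) = 8*((s + 71)/(144 + s)) = 8*((71 + s)/(144 + s)) = 8*(71 + s)/(144 + s))
A(-91 - (17 + 42)) - 1*(-28952) = 8*(71 + (-91 - (17 + 42)))/(144 + (-91 - (17 + 42))) - 1*(-28952) = 8*(71 + (-91 - 1*59))/(144 + (-91 - 1*59)) + 28952 = 8*(71 + (-91 - 59))/(144 + (-91 - 59)) + 28952 = 8*(71 - 150)/(144 - 150) + 28952 = 8*(-79)/(-6) + 28952 = 8*(-1/6)*(-79) + 28952 = 316/3 + 28952 = 87172/3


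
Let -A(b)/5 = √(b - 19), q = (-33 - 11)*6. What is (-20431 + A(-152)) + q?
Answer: -20695 - 15*I*√19 ≈ -20695.0 - 65.384*I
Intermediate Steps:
q = -264 (q = -44*6 = -264)
A(b) = -5*√(-19 + b) (A(b) = -5*√(b - 19) = -5*√(-19 + b))
(-20431 + A(-152)) + q = (-20431 - 5*√(-19 - 152)) - 264 = (-20431 - 15*I*√19) - 264 = -20695 - 15*I*√19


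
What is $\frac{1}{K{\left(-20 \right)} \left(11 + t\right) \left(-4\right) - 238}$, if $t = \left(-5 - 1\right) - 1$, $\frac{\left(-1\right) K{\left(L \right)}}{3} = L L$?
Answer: $\frac{1}{18962} \approx 5.2737 \cdot 10^{-5}$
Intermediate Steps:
$K{\left(L \right)} = - 3 L^{2}$ ($K{\left(L \right)} = - 3 L L = - 3 L^{2}$)
$t = -7$ ($t = -6 - 1 = -7$)
$\frac{1}{K{\left(-20 \right)} \left(11 + t\right) \left(-4\right) - 238} = \frac{1}{- 3 \left(-20\right)^{2} \left(11 - 7\right) \left(-4\right) - 238} = \frac{1}{\left(-3\right) 400 \cdot 4 \left(-4\right) - 238} = \frac{1}{\left(-1200\right) \left(-16\right) - 238} = \frac{1}{19200 - 238} = \frac{1}{18962}$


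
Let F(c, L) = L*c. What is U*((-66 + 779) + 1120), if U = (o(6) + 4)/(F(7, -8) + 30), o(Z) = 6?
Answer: -705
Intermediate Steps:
U = -5/13 (U = (6 + 4)/(-8*7 + 30) = 10/(-56 + 30) = 10/(-26) = 10*(-1/26) = -5/13 ≈ -0.38462)
U*((-66 + 779) + 1120) = -5*((-66 + 779) + 1120)/13 = -5*(713 + 1120)/13 = -5/13*1833 = -705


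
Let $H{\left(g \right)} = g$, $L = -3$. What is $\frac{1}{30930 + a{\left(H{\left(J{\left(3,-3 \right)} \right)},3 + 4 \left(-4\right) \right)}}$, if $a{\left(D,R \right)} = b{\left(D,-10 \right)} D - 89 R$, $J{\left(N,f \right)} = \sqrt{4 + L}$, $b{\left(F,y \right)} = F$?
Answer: $\frac{1}{32088} \approx 3.1164 \cdot 10^{-5}$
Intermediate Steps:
$J{\left(N,f \right)} = 1$ ($J{\left(N,f \right)} = \sqrt{4 - 3} = \sqrt{1} = 1$)
$a{\left(D,R \right)} = D^{2} - 89 R$ ($a{\left(D,R \right)} = D D - 89 R = D^{2} - 89 R$)
$\frac{1}{30930 + a{\left(H{\left(J{\left(3,-3 \right)} \right)},3 + 4 \left(-4\right) \right)}} = \frac{1}{30930 - \left(-1 + 89 \left(3 + 4 \left(-4\right)\right)\right)} = \frac{1}{30930 - \left(-1 + 89 \left(3 - 16\right)\right)} = \frac{1}{30930 + \left(1 - -1157\right)} = \frac{1}{30930 + \left(1 + 1157\right)} = \frac{1}{30930 + 1158} = \frac{1}{32088}$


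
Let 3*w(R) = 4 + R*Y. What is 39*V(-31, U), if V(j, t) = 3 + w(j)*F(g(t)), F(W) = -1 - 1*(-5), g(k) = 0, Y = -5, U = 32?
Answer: 8385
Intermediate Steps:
F(W) = 4 (F(W) = -1 + 5 = 4)
w(R) = 4/3 - 5*R/3 (w(R) = (4 + R*(-5))/3 = (4 - 5*R)/3 = 4/3 - 5*R/3)
V(j, t) = 25/3 - 20*j/3 (V(j, t) = 3 + (4/3 - 5*j/3)*4 = 3 + (16/3 - 20*j/3) = 25/3 - 20*j/3)
39*V(-31, U) = 39*(25/3 - 20/3*(-31)) = 39*(25/3 + 620/3) = 39*215 = 8385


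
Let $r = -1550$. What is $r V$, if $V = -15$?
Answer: $23250$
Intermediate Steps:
$r V = \left(-1550\right) \left(-15\right) = 23250$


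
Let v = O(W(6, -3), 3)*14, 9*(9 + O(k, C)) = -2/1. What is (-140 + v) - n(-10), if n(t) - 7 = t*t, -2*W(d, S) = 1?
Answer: -3385/9 ≈ -376.11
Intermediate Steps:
W(d, S) = -½ (W(d, S) = -½*1 = -½)
O(k, C) = -83/9 (O(k, C) = -9 + (-2/1)/9 = -9 + (-2*1)/9 = -9 + (⅑)*(-2) = -9 - 2/9 = -83/9)
n(t) = 7 + t² (n(t) = 7 + t*t = 7 + t²)
v = -1162/9 (v = -83/9*14 = -1162/9 ≈ -129.11)
(-140 + v) - n(-10) = (-140 - 1162/9) - (7 + (-10)²) = -2422/9 - (7 + 100) = -2422/9 - 1*107 = -2422/9 - 107 = -3385/9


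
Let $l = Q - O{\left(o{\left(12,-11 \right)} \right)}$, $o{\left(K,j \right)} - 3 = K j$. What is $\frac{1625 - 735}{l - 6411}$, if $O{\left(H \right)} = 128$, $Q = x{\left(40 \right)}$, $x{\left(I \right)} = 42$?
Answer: $- \frac{10}{73} \approx -0.13699$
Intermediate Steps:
$Q = 42$
$o{\left(K,j \right)} = 3 + K j$
$l = -86$ ($l = 42 - 128 = -86$)
$\frac{1625 - 735}{l - 6411} = \frac{1625 - 735}{-86 - 6411} = \frac{1625 - 735}{-6497} = \left(1625 - 735\right) \left(- \frac{1}{6497}\right) = 890 \left(- \frac{1}{6497}\right) = - \frac{10}{73}$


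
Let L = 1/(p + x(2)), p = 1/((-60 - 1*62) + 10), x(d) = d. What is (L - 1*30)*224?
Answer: -1473472/223 ≈ -6607.5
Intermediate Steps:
p = -1/112 (p = 1/((-60 - 62) + 10) = 1/(-122 + 10) = 1/(-112) = -1/112 ≈ -0.0089286)
L = 112/223 (L = 1/(-1/112 + 2) = 1/(223/112) = 112/223 ≈ 0.50224)
(L - 1*30)*224 = (112/223 - 1*30)*224 = (112/223 - 30)*224 = -6578/223*224 = -1473472/223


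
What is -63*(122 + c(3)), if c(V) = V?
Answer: -7875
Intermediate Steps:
-63*(122 + c(3)) = -63*(122 + 3) = -63*125 = -7875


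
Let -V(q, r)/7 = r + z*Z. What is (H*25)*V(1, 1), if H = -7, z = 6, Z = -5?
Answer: -35525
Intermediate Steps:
V(q, r) = 210 - 7*r (V(q, r) = -7*(r + 6*(-5)) = -7*(r - 30) = -7*(-30 + r) = 210 - 7*r)
(H*25)*V(1, 1) = (-7*25)*(210 - 7*1) = -175*(210 - 7) = -175*203 = -35525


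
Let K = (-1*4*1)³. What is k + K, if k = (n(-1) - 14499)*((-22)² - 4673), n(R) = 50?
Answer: 60526797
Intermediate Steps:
k = 60526861 (k = (50 - 14499)*((-22)² - 4673) = -14449*(484 - 4673) = -14449*(-4189) = 60526861)
K = -64 (K = (-4*1)³ = (-4)³ = -64)
k + K = 60526861 - 64 = 60526797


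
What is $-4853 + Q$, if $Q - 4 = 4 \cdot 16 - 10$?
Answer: $-4795$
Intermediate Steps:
$Q = 58$ ($Q = 4 + \left(4 \cdot 16 - 10\right) = 4 + \left(64 - 10\right) = 4 + 54 = 58$)
$-4853 + Q = -4853 + 58 = -4795$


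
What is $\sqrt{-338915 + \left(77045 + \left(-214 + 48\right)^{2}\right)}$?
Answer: $i \sqrt{234314} \approx 484.06 i$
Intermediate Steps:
$\sqrt{-338915 + \left(77045 + \left(-214 + 48\right)^{2}\right)} = \sqrt{-338915 + \left(77045 + \left(-166\right)^{2}\right)} = \sqrt{-338915 + \left(77045 + 27556\right)} = \sqrt{-338915 + 104601} = \sqrt{-234314} = i \sqrt{234314}$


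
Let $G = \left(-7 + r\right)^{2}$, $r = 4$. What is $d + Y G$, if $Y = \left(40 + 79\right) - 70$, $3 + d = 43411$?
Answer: $43849$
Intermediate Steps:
$d = 43408$ ($d = -3 + 43411 = 43408$)
$Y = 49$ ($Y = 119 - 70 = 49$)
$G = 9$ ($G = \left(-7 + 4\right)^{2} = \left(-3\right)^{2} = 9$)
$d + Y G = 43408 + 49 \cdot 9 = 43408 + 441 = 43849$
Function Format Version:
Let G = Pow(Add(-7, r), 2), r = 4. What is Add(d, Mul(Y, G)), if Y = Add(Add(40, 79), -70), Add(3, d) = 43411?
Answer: 43849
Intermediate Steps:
d = 43408 (d = Add(-3, 43411) = 43408)
Y = 49 (Y = Add(119, -70) = 49)
G = 9 (G = Pow(Add(-7, 4), 2) = Pow(-3, 2) = 9)
Add(d, Mul(Y, G)) = Add(43408, Mul(49, 9)) = Add(43408, 441) = 43849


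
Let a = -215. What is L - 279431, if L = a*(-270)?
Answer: -221381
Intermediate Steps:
L = 58050 (L = -215*(-270) = 58050)
L - 279431 = 58050 - 279431 = -221381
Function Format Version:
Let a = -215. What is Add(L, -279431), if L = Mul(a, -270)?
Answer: -221381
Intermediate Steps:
L = 58050 (L = Mul(-215, -270) = 58050)
Add(L, -279431) = Add(58050, -279431) = -221381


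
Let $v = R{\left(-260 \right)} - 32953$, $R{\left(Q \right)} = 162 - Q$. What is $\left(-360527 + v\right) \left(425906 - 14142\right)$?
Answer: $-161847134312$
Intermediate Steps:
$v = -32531$ ($v = \left(162 - -260\right) - 32953 = \left(162 + 260\right) - 32953 = 422 - 32953 = -32531$)
$\left(-360527 + v\right) \left(425906 - 14142\right) = \left(-360527 - 32531\right) \left(425906 - 14142\right) = \left(-393058\right) 411764 = -161847134312$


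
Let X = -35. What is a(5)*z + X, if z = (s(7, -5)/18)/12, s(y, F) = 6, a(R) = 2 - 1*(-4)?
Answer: -209/6 ≈ -34.833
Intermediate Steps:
a(R) = 6 (a(R) = 2 + 4 = 6)
z = 1/36 (z = (6/18)/12 = (6*(1/18))*(1/12) = (1/3)*(1/12) = 1/36 ≈ 0.027778)
a(5)*z + X = 6*(1/36) - 35 = 1/6 - 35 = -209/6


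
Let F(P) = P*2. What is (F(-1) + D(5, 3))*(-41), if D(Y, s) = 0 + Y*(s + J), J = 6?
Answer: -1763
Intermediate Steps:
F(P) = 2*P
D(Y, s) = Y*(6 + s) (D(Y, s) = 0 + Y*(s + 6) = 0 + Y*(6 + s) = Y*(6 + s))
(F(-1) + D(5, 3))*(-41) = (2*(-1) + 5*(6 + 3))*(-41) = (-2 + 5*9)*(-41) = (-2 + 45)*(-41) = 43*(-41) = -1763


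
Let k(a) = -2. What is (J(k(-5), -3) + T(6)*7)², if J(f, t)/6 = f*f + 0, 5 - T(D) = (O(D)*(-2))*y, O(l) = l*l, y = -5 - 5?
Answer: 24810361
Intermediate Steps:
y = -10
O(l) = l²
T(D) = 5 - 20*D² (T(D) = 5 - D²*(-2)*(-10) = 5 - (-2*D²)*(-10) = 5 - 20*D²)
J(f, t) = 6*f² (J(f, t) = 6*(f*f + 0) = 6*(f² + 0) = 6*f²)
(J(k(-5), -3) + T(6)*7)² = (6*(-2)² + (5 - 20*6²)*7)² = (6*4 + (5 - 20*36)*7)² = (24 + (5 - 720)*7)² = (24 - 715*7)² = (24 - 5005)² = (-4981)² = 24810361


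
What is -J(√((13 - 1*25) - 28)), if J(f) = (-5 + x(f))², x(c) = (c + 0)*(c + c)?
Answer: -7225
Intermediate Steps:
x(c) = 2*c² (x(c) = c*(2*c) = 2*c²)
J(f) = (-5 + 2*f²)²
-J(√((13 - 1*25) - 28)) = -(-5 + 2*(√((13 - 1*25) - 28))²)² = -(-5 + 2*(√((13 - 25) - 28))²)² = -(-5 + 2*(√(-12 - 28))²)² = -(-5 + 2*(√(-40))²)² = -(-5 + 2*(2*I*√10)²)² = -(-5 + 2*(-40))² = -(-5 - 80)² = -1*(-85)² = -1*7225 = -7225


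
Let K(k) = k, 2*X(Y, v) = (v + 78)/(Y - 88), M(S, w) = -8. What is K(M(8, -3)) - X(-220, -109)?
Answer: -4959/616 ≈ -8.0503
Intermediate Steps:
X(Y, v) = (78 + v)/(2*(-88 + Y)) (X(Y, v) = ((v + 78)/(Y - 88))/2 = ((78 + v)/(-88 + Y))/2 = (78 + v)/(2*(-88 + Y)))
K(M(8, -3)) - X(-220, -109) = -8 - (78 - 109)/(2*(-88 - 220)) = -8 - (-31)/(2*(-308)) = -8 - (-1)*(-31)/(2*308) = -8 - 1*31/616 = -8 - 31/616 = -4959/616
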